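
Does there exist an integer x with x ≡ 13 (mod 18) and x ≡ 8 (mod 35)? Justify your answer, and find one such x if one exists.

x = 463

gcd(18, 35) = 1, so the Chinese Remainder Theorem guarantees exactly one residue class mod 630 satisfying both.
Write x = 13 + 18t and require 13 + 18t ≡ 8 (mod 35), i.e. 18t ≡ 30 (mod 35).
Since 18·2 = 36 = 1·35 + 1, the inverse of 18 mod 35 is 2.
Therefore t ≡ 2·30 = 60 ≡ 25 (mod 35).
Taking t = 25 gives x = 13 + 18·25 = 463.
Check: 463 mod 18 = 13, 463 mod 35 = 8. ✓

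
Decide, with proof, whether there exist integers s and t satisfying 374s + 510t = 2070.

gcd(374, 510) = 34, so every integer of the form 374s + 510t is a multiple of 34.
But 2070 is not a multiple of 34 (it leaves remainder 30).
Hence no integers s, t satisfy the equation.

No such integers exist.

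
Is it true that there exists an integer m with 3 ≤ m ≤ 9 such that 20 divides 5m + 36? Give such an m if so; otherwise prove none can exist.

At m = 3, 5·3 + 36 = 51 ≡ 11 (mod 20), and each step in m adds 5, giving residues 11, 16, 1, 6, 11, 16, 1 for m = 3, 4, …, 9.
Since 0 is absent from this list, 20 ∤ 5m + 36 for every m with 3 ≤ m ≤ 9.

No, no such integer m in that range exists.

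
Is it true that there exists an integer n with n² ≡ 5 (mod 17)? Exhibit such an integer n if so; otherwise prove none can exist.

No such integer exists.

Computing n² mod 17 for n = 0, 1, …, 8 (enough, by the symmetry n ↦ 17 − n) gives 0, 1, 4, 9, 16, 8, 2, 15, 13.
The set of squares mod 17 is therefore {0, 1, 2, 4, 8, 9, 13, 15, 16}, which does not contain 5.
Therefore n² ≡ 5 (mod 17) has no solution.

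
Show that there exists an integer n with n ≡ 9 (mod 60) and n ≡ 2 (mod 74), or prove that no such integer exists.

gcd(60, 74) = 2. If n ≡ 9 (mod 60) and n ≡ 2 (mod 74), then n ≡ 9 (mod 2) and n ≡ 2 (mod 2).
But 9 mod 2 = 1 while 2 mod 2 = 0, a contradiction.
So no integer satisfies both congruences.

No, no such integer exists.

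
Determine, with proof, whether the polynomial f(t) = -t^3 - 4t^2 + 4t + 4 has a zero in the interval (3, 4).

The endpoint values f(3) = -47 and f(4) = -108 are both negative. Claim: f(t) < 0 for every t in (3, 4).
Substitute t = 3 + u, where 0 < u < 1 on the interval. Expanding, f(3 + u) = -u^3 - 13u^2 - 47u - 47.
The nonzero coefficients here are all negative, so for u > 0 every term is negative (or zero), and the constant term -47 is strictly negative.
Therefore f(t) < 0 throughout (3, 4), and f has no zero there.

No.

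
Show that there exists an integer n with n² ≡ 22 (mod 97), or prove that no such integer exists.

n = 33 works: 33² = 1089, and 1089 − 22 = 1067 = 11·97.

n = 33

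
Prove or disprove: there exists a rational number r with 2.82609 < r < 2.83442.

Multiplying by 6: 6·2.82609 = 16.95654 and 6·2.83442 = 17.00652, so the integer 17 lies strictly between them.
So r = 17/6 works: it is a ratio of integers, and dividing 6·2.82609 < 17 < 6·2.83442 through by 6 gives 2.82609 < 17/6 < 2.83442.

r = 17/6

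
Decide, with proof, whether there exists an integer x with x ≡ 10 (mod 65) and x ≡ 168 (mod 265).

No such integer exists.

gcd(65, 265) = 5. If x ≡ 10 (mod 65) and x ≡ 168 (mod 265), then x ≡ 10 (mod 5) and x ≡ 168 (mod 5).
These are incompatible: 10 − 168 = -158 is not divisible by 5.
Therefore no such x exists.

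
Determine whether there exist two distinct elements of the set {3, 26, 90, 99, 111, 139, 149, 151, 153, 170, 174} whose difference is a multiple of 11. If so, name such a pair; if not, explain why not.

No, no such pair exists.

Residues mod 11: 3↦3, 26↦4, 90↦2, 99↦0, 111↦1, 139↦7, 149↦6, 151↦8, 153↦10, 170↦5, 174↦9.
No residue repeats among the 11 elements, so no pair has difference ≡ 0 (mod 11).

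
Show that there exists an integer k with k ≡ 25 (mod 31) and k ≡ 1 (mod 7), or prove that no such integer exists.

gcd(31, 7) = 1, so the Chinese Remainder Theorem guarantees exactly one residue class mod 217 satisfying both.
Any solution of the first congruence is k = 25 + 31t; substituting into the second, 31t ≡ 1 − 25 ≡ 4 (mod 7).
31 ≡ 3 (mod 7), so this reads 3t ≡ 4 (mod 7). To invert 3 modulo 7: 7 = 2·3 + 1, 3 = 3·1 + 0, and unwinding, 1 = 7 − 2·3. Thus 3⁻¹ ≡ -2 ≡ 5 (mod 7).
Therefore t ≡ 5·4 = 20 ≡ 6 (mod 7).
With t = 6: k = 25 + 31·6 = 211.
Indeed 211 ≡ 25 (mod 31) and 211 ≡ 1 (mod 7).

k = 211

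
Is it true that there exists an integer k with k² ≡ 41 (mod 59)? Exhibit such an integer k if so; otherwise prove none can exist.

k = 49

Take k = 49. Then 49² = 2401 = 40·59 + 41, so 49² ≡ 41 (mod 59).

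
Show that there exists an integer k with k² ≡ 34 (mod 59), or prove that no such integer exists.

No such integer exists.

Apply Euler's criterion with the prime 59: 34 is a quadratic residue iff 34^29 ≡ 1 (mod 59), and a non-residue iff it is ≡ −1.
Repeated squaring mod 59: 34^2 = 1156 ≡ 35; 34^4 ≡ 35² = 1225 ≡ 45; 34^8 ≡ 45² = 2025 ≡ 19; 34^16 ≡ 19² = 361 ≡ 7.
Since 29 = 16 + 8 + 4 + 1, 34^29 ≡ 7 · 19 · 45 · 34; multiplying out mod 59: 7·19 = 133 ≡ 15, then 15·45 = 675 ≡ 26, then 26·34 = 884 ≡ 58. Thus 34^29 ≡ 58 ≡ −1 (mod 59).
By Euler's criterion 34 is a quadratic non-residue mod 59: no k satisfies k² ≡ 34 (mod 59).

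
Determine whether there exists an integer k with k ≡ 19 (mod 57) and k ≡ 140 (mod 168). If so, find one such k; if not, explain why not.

There is no such integer.

Both moduli are multiples of 3 = gcd(57, 168), so any solution would satisfy k ≡ 19 and k ≡ 140 modulo 3 simultaneously.
These are incompatible: 19 − 140 = -121 is not divisible by 3.
Therefore no such k exists.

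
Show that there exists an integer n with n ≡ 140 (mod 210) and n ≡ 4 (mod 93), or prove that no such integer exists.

No such integer exists.

Reduce both congruences modulo 3, which divides 210 and 93: they say n ≡ 140 (mod 3) and n ≡ 4 (mod 3).
These are incompatible: 140 − 4 = 136 is not divisible by 3.
Hence the system has no solution.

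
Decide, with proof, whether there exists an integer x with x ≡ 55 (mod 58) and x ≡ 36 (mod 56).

There is no such integer.

Both moduli are multiples of 2 = gcd(58, 56), so any solution would satisfy x ≡ 55 and x ≡ 36 modulo 2 simultaneously.
However 55 ≡ 1 and 36 ≡ 0 (mod 2), and 1 ≠ 0.
Therefore no such x exists.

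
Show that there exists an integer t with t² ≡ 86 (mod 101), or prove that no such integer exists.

101 is prime, so by Euler's criterion 86 is a square mod 101 iff 86^((101−1)/2) = 86^50 ≡ 1 (mod 101).
Repeated squaring mod 101: 86^2 = 7396 ≡ 23; 86^4 ≡ 23² = 529 ≡ 24; 86^8 ≡ 24² = 576 ≡ 71; 86^16 ≡ 71² = 5041 ≡ 92; 86^32 ≡ 92² = 8464 ≡ 81.
Since 50 = 32 + 16 + 2, 86^50 ≡ 81 · 92 · 23; multiplying out mod 101: 81·92 = 7452 ≡ 79, then 79·23 = 1817 ≡ 100. Thus 86^50 ≡ 100 ≡ −1 (mod 101).
The value −1 means 86 is a non-residue modulo 101, so t² ≡ 86 (mod 101) is impossible.

No, no such integer exists.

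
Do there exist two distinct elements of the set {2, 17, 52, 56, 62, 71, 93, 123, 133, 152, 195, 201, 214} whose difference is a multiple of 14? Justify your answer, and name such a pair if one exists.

There is no such pair.

Reduce each element modulo 14: 2↦2, 17↦3, 52↦10, 56↦0, 62↦6, 71↦1, 93↦9, 123↦11, 133↦7, 152↦12, 195↦13, 201↦5, 214↦4.
These 13 residues are pairwise different, hence no difference of two elements is divisible by 14.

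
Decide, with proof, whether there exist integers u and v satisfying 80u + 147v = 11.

80 and 147 are coprime, so 80u + 147v ranges over all of ℤ.
Euclidean algorithm: 147 = 1·80 + 67, 80 = 1·67 + 13, 67 = 5·13 + 2, 13 = 6·2 + 1, 2 = 2·1 + 0.
Back-substituting, 1 = 13 − 6·2 = 13 − 6·(67 − 5·13) = −6·67 + 31·13 = −6·67 + 31·(80 − 1·67) = 31·80 − 37·67 = 31·80 − 37·(147 − 1·80) = −37·147 + 68·80; that is, 80·68 + 147·(-37) = 1.
Times 11: 80·748 + 147·(-407) = 11, so (748, -407) solves it.
Shifting by a multiple of (147, −80) keeps it a solution: u = 748 − 5·147 = 13, v = -407 + 5·80 = -7.
Check: 80·13 + 147·(-7) = 1040 − 1029 = 11. ✓

u = 13, v = -7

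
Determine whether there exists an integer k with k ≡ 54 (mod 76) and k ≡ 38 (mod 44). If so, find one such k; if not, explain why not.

The moduli are not coprime: gcd(76, 44) = 4. Compatibility requires 4 ∣ (38 − 54) = -16, which holds, so solutions exist.
Step through k = 54, 54 + 76, 54 + 2·76, …: the values 54, 130, 206, 282, 358, 434 reduce mod 44 to 10, 42, 30, 18, 6, 38. The value 434 hits 38.
Indeed 434 ≡ 54 (mod 76) and 434 ≡ 38 (mod 44).

k = 434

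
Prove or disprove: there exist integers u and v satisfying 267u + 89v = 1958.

Since gcd(267, 89) = 89 and 1958 = 89·22, Bézout's identity guarantees a solution.
Dividing through by 89 reduces the equation to 3u + 1v = 22.
The coefficient of v is 1, so setting u = 0 and v = 22 already solves it.
Indeed 267·0 + 89·22 = 0 + 1958 = 1958.

u = 0, v = 22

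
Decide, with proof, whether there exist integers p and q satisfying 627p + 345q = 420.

p = 70, q = -126

Since gcd(627, 345) = 3 and 420 = 3·140, Bézout's identity guarantees a solution.
Dividing through by 3 reduces the equation to 209p + 115q = 140.
Dividing repeatedly: 209 = 1·115 + 94, 115 = 1·94 + 21, 94 = 4·21 + 10, 21 = 2·10 + 1, 10 = 10·1 + 0.
Working back up the chain: 1 = 21 − 2·10 = 21 − 2·(94 − 4·21) = −2·94 + 9·21 = −2·94 + 9·(115 − 1·94) = 9·115 − 11·94 = 9·115 − 11·(209 − 1·115) = −11·209 + 20·115. So 209·(-11) + 115·20 = 1.
Scaling by 140 gives the particular solution (p, q) = (-1540, 2800).
The general solution is p = -1540 + 115k, q = 2800 − 209k; taking k = 14 gives the smaller pair p = 70, q = -126.
Indeed 627·70 + 345·(-126) = 43890 − 43470 = 420.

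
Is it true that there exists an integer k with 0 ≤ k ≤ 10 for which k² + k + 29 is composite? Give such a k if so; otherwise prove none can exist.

k = 2

At k = 2: 2² + 2 + 29 = 35 = 5·7, which is composite.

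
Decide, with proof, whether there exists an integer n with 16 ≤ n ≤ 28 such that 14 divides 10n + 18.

For n = 16, 17, …, 21 the values 178, 188, 198, 208, 218, 228 are not multiples of 14. n = 22 works, since 10·22 + 18 = 238 = 17·14.

n = 22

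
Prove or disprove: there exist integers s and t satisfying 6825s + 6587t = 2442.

gcd(6825, 6587) = 7, so every integer of the form 6825s + 6587t is a multiple of 7.
But 2442 = 7·348 + 6, so 7 ∤ 2442.
Therefore 6825s + 6587t = 2442 has no solution in integers.

No such integers exist.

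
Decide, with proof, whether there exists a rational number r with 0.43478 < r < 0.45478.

r = 4/9

Look for a denominator N such that an integer falls strictly between N·0.43478 and N·0.45478. N = 9 works: 9·0.43478 = 3.91302 < 4 < 4.09302 = 9·0.45478.
So r = 4/9 works: it is a ratio of integers, and dividing 9·0.43478 < 4 < 9·0.45478 through by 9 gives 0.43478 < 4/9 < 0.45478.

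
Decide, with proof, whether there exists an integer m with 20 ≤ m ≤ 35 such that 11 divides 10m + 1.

m = 23

At m = 23 we get 10·23 + 1 = 231, and 231 = 11·21.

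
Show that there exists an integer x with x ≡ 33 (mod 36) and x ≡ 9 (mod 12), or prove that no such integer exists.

The moduli are not coprime: gcd(36, 12) = 12. Compatibility requires 12 ∣ (9 − 33) = -24, which holds, so solutions exist.
The smallest candidate x = 33 works directly: 33 ≡ 9 (mod 12).
Verify: 33 = 0·36 + 33 and 33 = 2·12 + 9. ✓

x = 33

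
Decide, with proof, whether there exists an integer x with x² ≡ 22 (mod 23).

There is no such integer.

Apply Euler's criterion with the prime 23: 22 is a quadratic residue iff 22^11 ≡ 1 (mod 23), and a non-residue iff it is ≡ −1.
Repeated squaring mod 23: 22^2 = 484 ≡ 1; 22^4 ≡ 1² = 1 ≡ 1; 22^8 ≡ 1² = 1 ≡ 1.
Since 11 = 8 + 2 + 1, 22^11 ≡ 1 · 1 · 22; multiplying out mod 23: 1·1 = 1 ≡ 1, then 1·22 = 22 ≡ 22. Thus 22^11 ≡ 22 ≡ −1 (mod 23).
By Euler's criterion 22 is a quadratic non-residue mod 23: no x satisfies x² ≡ 22 (mod 23).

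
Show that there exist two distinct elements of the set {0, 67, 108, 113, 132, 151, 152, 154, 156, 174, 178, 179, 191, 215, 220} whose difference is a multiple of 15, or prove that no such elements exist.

Two integers differ by a multiple of 15 exactly when they have the same residue mod 15. The residues are 0↦0, 67↦7, 108↦3, 113↦8, 132↦12, 151↦1, 152↦2, 154↦4, 156↦6, 174↦9, 178↦13, 179↦14, 191↦11, 215↦5, 220↦10.
These 15 residues are pairwise different, hence no difference of two elements is divisible by 15.

There is no such pair.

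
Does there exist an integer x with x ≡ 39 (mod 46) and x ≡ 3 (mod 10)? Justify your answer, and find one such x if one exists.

x = 223

gcd(46, 10) = 2. A simultaneous solution exists iff 39 ≡ 3 (mod 2); here 39 mod 2 = 1 = 3 mod 2, so it does.
List candidates x ≡ 39 (mod 46): 39, 85, 131, 177, 223. Modulo 10 these are 9, 5, 1, 7, 3; 223 gives 3 as required.
Check: 223 mod 46 = 39, 223 mod 10 = 3. ✓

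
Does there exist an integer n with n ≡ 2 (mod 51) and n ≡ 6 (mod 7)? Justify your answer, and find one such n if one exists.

Since 51 and 7 share no common factor, CRT says the pair of congruences has a solution (unique mod 357).
Write n = 2 + 51t and require 2 + 51t ≡ 6 (mod 7), i.e. 51t ≡ 4 (mod 7).
51 ≡ 2 (mod 7), so this reads 2t ≡ 4 (mod 7). Since 2·4 = 8 = 1·7 + 1, the inverse of 2 mod 7 is 4.
Therefore t ≡ 4·4 = 16 ≡ 2 (mod 7).
Taking t = 2 gives n = 2 + 51·2 = 104.
Check: 104 mod 51 = 2, 104 mod 7 = 6. ✓

n = 104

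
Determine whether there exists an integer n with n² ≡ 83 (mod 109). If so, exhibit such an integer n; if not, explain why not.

n = 65 works: 65² = 4225, and 4225 − 83 = 4142 = 38·109.

n = 65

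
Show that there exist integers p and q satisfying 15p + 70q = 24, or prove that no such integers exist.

Both 15 and 70 are divisible by gcd(15, 70) = 5, hence so is any combination 15p + 70q.
However 24 leaves remainder 4 on division by 5.
Therefore 15p + 70q = 24 has no solution in integers.

No, no such integers exist.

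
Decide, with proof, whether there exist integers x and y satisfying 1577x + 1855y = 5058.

x = 569, y = -481

1577 and 1855 are coprime, so 1577x + 1855y ranges over all of ℤ.
Run the Euclidean algorithm on 1855 and 1577: 1855 = 1·1577 + 278, 1577 = 5·278 + 187, 278 = 1·187 + 91, 187 = 2·91 + 5, 91 = 18·5 + 1, 5 = 5·1 + 0.
Working back up the chain: 1 = 91 − 18·5 = 91 − 18·(187 − 2·91) = −18·187 + 37·91 = −18·187 + 37·(278 − 1·187) = 37·278 − 55·187 = 37·278 − 55·(1577 − 5·278) = −55·1577 + 312·278 = −55·1577 + 312·(1855 − 1·1577) = 312·1855 − 367·1577. So 1577·(-367) + 1855·312 = 1.
Times 5058: 1577·(-1856286) + 1855·1578096 = 5058, so (-1856286, 1578096) solves it.
Shifting by a multiple of (1855, −1577) keeps it a solution: x = -1856286 + 1001·1855 = 569, y = 1578096 − 1001·1577 = -481.
Indeed 1577·569 + 1855·(-481) = 897313 − 892255 = 5058.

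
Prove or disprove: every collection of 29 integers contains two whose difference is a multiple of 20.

Each integer lies in one of the 20 residue classes modulo 20.
Placing 29 integers into 20 classes, some class receives at least two — say a and b.
Equal remainders mean a − b ≡ 0 (mod 20), so 20 divides their difference.

True.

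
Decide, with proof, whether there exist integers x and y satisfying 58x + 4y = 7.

Both 58 and 4 are divisible by gcd(58, 4) = 2, hence so is any combination 58x + 4y.
But 7 is not a multiple of 2 (it leaves remainder 1).
So the equation is unsolvable over ℤ.

No, no such integers exist.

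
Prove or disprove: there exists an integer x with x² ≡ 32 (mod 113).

x = 91 works: 91² = 8281, and 8281 − 32 = 8249 = 73·113.

x = 91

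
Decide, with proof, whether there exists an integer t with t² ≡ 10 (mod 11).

No, no such integer exists.

Squares mod 11 repeat after t = 5 (as (−t)² = t²); for t = 0..5 they are 0, 1, 4, 9, 5, 3.
So the quadratic residues mod 11 are {0, 1, 3, 4, 5, 9}, and 10 is not among them.
Therefore t² ≡ 10 (mod 11) has no solution.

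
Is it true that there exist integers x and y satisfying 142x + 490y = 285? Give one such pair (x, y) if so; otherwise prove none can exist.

Both 142 and 490 are divisible by gcd(142, 490) = 2, hence so is any combination 142x + 490y.
But 285 is not a multiple of 2 (it leaves remainder 1).
Hence no integers x, y satisfy the equation.

There are no such integers.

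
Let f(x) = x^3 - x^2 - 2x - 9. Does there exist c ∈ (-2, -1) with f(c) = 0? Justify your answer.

No such root exists.

The endpoint values f(-2) = -17 and f(-1) = -9 are both negative. Claim: f(x) < 0 for every x in (-2, -1).
Substitute x = -1 − u, where 0 < u < 1 on the interval. Expanding, f(-1 − u) = -u^3 - 4u^2 - 3u - 9.
The nonzero coefficients here are all negative, so for u > 0 every term is negative (or zero), and the constant term -9 is strictly negative.
So f is strictly negative on (-2, -1); no root exists in the interval.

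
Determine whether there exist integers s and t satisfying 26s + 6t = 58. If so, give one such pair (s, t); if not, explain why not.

gcd(26, 6) = 2, and 2 divides 58, so integer solutions exist.
Dividing through by 2 reduces the equation to 13s + 3t = 29.
Euclidean algorithm: 13 = 4·3 + 1, 3 = 3·1 + 0.
Back-substituting, 1 = 13 − 4·3; that is, 13·1 + 3·(-4) = 1.
Times 29: 13·29 + 3·(-116) = 29, so (29, -116) solves it.
Subtracting 9·3 from s and adding 9·13 to t gives the tidier solution (2, 1).
Check: 26·2 + 6·1 = 52 + 6 = 58. ✓

s = 2, t = 1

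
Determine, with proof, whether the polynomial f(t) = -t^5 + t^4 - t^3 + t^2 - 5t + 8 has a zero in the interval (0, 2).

f(0) = 8 and f(2) = -22, which have opposite signs.
Since f is a polynomial it is continuous on [0, 2].
By the Intermediate Value Theorem, f takes the value 0 somewhere in the open interval.

Yes, f has a root in the interval.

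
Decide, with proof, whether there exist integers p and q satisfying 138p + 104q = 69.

No such integers exist.

Both 138 and 104 are divisible by gcd(138, 104) = 2, hence so is any combination 138p + 104q.
But 69 = 2·34 + 1, so 2 ∤ 69.
Therefore 138p + 104q = 69 has no solution in integers.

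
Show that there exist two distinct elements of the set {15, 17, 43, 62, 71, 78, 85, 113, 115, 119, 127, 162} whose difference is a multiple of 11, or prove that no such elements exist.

17 and 127 are such a pair.

17 mod 11 = 6 and 127 mod 11 = 6, so 127 − 17 = 110 = 10·11.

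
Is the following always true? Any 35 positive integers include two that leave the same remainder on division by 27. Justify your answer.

Each integer lies in one of the 27 residue classes modulo 27.
Since 35 > 27, two of the 35 integers must share a residue class by the pigeonhole principle; call them a and b.
That is, a and b leave the same remainder on division by 27, as claimed.

Yes.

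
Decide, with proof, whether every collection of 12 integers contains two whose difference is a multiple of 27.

No, the set {72, 73, 74, 75, 76, 77, 78, 79, 80, 81, 82, 83} is a counterexample.

Take the 12 consecutive integers 72, 73, …, 83: their residues mod 27 are all distinct because 12 ≤ 27.
Any two of them differ by at most 11 < 27 and by at least 1, so no difference is a multiple of 27.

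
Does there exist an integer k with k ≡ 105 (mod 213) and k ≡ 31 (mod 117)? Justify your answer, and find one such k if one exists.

Reduce both congruences modulo 3, which divides 213 and 117: they say k ≡ 105 (mod 3) and k ≡ 31 (mod 3).
These are incompatible: 105 − 31 = 74 is not divisible by 3.
So no integer satisfies both congruences.

No, no such integer exists.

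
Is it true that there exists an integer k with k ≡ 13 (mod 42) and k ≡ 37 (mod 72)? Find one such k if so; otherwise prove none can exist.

k = 181

The moduli are not coprime: gcd(42, 72) = 6. Compatibility requires 6 ∣ (37 − 13) = 24, which holds, so solutions exist.
List candidates k ≡ 13 (mod 42): 13, 55, 97, 139, 181. Modulo 72 these are 13, 55, 25, 67, 37; 181 gives 37 as required.
Indeed 181 ≡ 13 (mod 42) and 181 ≡ 37 (mod 72).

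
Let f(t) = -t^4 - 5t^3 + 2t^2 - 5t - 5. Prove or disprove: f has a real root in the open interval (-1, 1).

f(-1) = 6 and f(1) = -14, which have opposite signs.
Since f is a polynomial it is continuous on [-1, 1].
By the Intermediate Value Theorem f must vanish at some point of (-1, 1).

Yes, f has a root in the interval.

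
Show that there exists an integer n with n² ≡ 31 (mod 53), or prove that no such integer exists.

No, no such integer exists.

Apply Euler's criterion with the prime 53: 31 is a quadratic residue iff 31^26 ≡ 1 (mod 53), and a non-residue iff it is ≡ −1.
Repeated squaring mod 53: 31^2 = 961 ≡ 7; 31^4 ≡ 7² = 49 ≡ 49; 31^8 ≡ 49² = 2401 ≡ 16; 31^16 ≡ 16² = 256 ≡ 44.
Since 26 = 16 + 8 + 2, 31^26 ≡ 44 · 16 · 7; multiplying out mod 53: 44·16 = 704 ≡ 15, then 15·7 = 105 ≡ 52. Thus 31^26 ≡ 52 ≡ −1 (mod 53).
The value −1 means 31 is a non-residue modulo 53, so n² ≡ 31 (mod 53) is impossible.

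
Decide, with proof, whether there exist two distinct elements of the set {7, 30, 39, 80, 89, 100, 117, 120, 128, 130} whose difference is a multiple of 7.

Both 30 and 100 leave remainder 2 on division by 7; their difference 70 = 10·7 is a multiple of 7.

The pair (30, 100) works.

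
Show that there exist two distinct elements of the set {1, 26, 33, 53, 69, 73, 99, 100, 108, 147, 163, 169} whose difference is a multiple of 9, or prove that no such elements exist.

Both 1 and 73 leave remainder 1 on division by 9; their difference 72 = 8·9 is a multiple of 9.

1 and 73 are such a pair.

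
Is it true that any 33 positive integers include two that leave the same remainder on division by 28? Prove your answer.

True.

There are exactly 28 possible remainders on division by 28.
Since 33 > 28, two of the 33 integers must share a residue class by the pigeonhole principle; call them a and b.
So a and b have equal remainders mod 28, which is exactly what was to be shown.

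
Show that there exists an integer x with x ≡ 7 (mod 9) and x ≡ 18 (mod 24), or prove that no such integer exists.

No, no such integer exists.

gcd(9, 24) = 3. If x ≡ 7 (mod 9) and x ≡ 18 (mod 24), then x ≡ 7 (mod 3) and x ≡ 18 (mod 3).
But 7 mod 3 = 1 while 18 mod 3 = 0, a contradiction.
Therefore no such x exists.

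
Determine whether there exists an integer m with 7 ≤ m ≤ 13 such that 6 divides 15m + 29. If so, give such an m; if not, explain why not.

The values of 15m + 29 for m = 7, 8, …, 13 are 134, 149, 164, 179, 194, 209, 224; reduced mod 6 these are 2, 5, 2, 5, 2, 5, 2.
The residue 0 does not occur, so no m in [7, 13] makes 15m + 29 a multiple of 6.

There is no such integer m in that range.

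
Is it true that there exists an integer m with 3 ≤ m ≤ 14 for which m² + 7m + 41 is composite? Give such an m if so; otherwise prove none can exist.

At m = 4: 4² + 7·4 + 41 = 85 = 5·17, which is composite.

m = 4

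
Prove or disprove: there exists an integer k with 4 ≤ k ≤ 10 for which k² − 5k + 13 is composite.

k = 7

At k = 7: 7² − 5·7 + 13 = 27 = 3·9, which is composite.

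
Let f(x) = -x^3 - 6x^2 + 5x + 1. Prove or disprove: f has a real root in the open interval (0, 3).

f(0) = 1 and f(3) = -65, which have opposite signs.
Since f is a polynomial it is continuous on [0, 3].
By the Intermediate Value Theorem f must vanish at some point of (0, 3).

Yes, f has a root in the interval.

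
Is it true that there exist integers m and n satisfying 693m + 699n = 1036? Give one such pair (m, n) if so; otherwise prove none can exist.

There are no such integers.

gcd(693, 699) = 3, so every integer of the form 693m + 699n is a multiple of 3.
However 1036 leaves remainder 1 on division by 3.
Therefore 693m + 699n = 1036 has no solution in integers.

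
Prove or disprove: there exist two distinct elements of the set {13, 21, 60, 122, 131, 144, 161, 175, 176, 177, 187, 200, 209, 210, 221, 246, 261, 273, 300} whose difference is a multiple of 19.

Reduce each element modulo 19: 13↦13, 21↦2, 60↦3, 122↦8, 131↦17, 144↦11, 161↦9, 175↦4, 176↦5, 177↦6, 187↦16, 200↦10, 209↦0, 210↦1, 221↦12, 246↦18, 261↦14, 273↦7, 300↦15.
No residue repeats among the 19 elements, so no pair has difference ≡ 0 (mod 19).

There is no such pair.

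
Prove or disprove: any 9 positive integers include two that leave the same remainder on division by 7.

There are exactly 7 possible remainders on division by 7.
Placing 9 integers into 7 classes, some class receives at least two — say a and b.
So a and b have equal remainders mod 7, which is exactly what was to be shown.

Yes.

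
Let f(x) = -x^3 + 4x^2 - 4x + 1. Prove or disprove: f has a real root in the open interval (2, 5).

f(2) = 1 and f(5) = -44, which have opposite signs.
f is continuous everywhere (it is a polynomial), in particular on [2, 5].
By the Intermediate Value Theorem f must vanish at some point of (2, 5).

Yes, f has a root in the interval.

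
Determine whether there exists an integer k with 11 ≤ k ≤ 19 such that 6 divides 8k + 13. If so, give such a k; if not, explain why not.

At k = 11, 8·11 + 13 = 101 ≡ 5 (mod 6), and each step in k adds 8 ≡ 2 (mod 6), giving residues 5, 1, 3, 5, 1, 3, 5, 1, 3 for k = 11, 12, …, 19.
The residue 0 does not occur, so no k in [11, 19] makes 8k + 13 a multiple of 6.

There is no such integer k in that range.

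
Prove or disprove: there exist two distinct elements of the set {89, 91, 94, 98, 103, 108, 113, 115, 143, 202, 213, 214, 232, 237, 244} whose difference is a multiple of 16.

Residues mod 16: 89↦9, 91↦11, 94↦14, 98↦2, 103↦7, 108↦12, 113↦1, 115↦3, 143↦15, 202↦10, 213↦5, 214↦6, 232↦8, 237↦13, 244↦4.
All 15 residues are distinct, so no two elements differ by a multiple of 16.

There is no such pair.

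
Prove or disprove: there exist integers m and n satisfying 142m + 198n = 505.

gcd(142, 198) = 2, so every integer of the form 142m + 198n is a multiple of 2.
But 505 = 2·252 + 1, so 2 ∤ 505.
So the equation is unsolvable over ℤ.

There are no such integers.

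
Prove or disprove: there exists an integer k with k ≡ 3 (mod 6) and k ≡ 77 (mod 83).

gcd(6, 83) = 1, so the Chinese Remainder Theorem guarantees exactly one residue class mod 498 satisfying both.
Any solution of the first congruence is k = 3 + 6t; substituting into the second, 6t ≡ 77 − 3 ≡ 74 (mod 83).
Note 6·14 = 84 ≡ 1 (mod 83) (as 84 − 1 = 1·83), so 6⁻¹ ≡ 14.
Therefore t ≡ 14·74 = 1036 ≡ 40 (mod 83).
Taking t = 40 gives k = 3 + 6·40 = 243.
Indeed 243 ≡ 3 (mod 6) and 243 ≡ 77 (mod 83).

k = 243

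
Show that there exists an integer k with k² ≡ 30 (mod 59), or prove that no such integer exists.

No such integer exists.

Apply Euler's criterion with the prime 59: 30 is a quadratic residue iff 30^29 ≡ 1 (mod 59), and a non-residue iff it is ≡ −1.
Squaring successively (mod 59): 30^2 = 900 ≡ 15; 30^4 ≡ 15² = 225 ≡ 48; 30^8 ≡ 48² = 2304 ≡ 3; 30^16 ≡ 3² = 9 ≡ 9.
Since 29 = 16 + 8 + 4 + 1, 30^29 ≡ 9 · 3 · 48 · 30; multiplying out mod 59: 9·3 = 27 ≡ 27, then 27·48 = 1296 ≡ 57, then 57·30 = 1710 ≡ 58. Thus 30^29 ≡ 58 ≡ −1 (mod 59).
The value −1 means 30 is a non-residue modulo 59, so k² ≡ 30 (mod 59) is impossible.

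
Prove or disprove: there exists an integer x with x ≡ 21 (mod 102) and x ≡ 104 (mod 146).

Reduce both congruences modulo 2, which divides 102 and 146: they say x ≡ 21 (mod 2) and x ≡ 104 (mod 2).
However 21 ≡ 1 and 104 ≡ 0 (mod 2), and 1 ≠ 0.
So no integer satisfies both congruences.

There is no such integer.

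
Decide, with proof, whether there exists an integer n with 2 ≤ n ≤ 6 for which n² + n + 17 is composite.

No such integer n in that range exists.

The values for n = 2, 3, …, 6 are 23, 29, 37, 47, 59, and each of these is prime.
So no value in the range makes the expression composite.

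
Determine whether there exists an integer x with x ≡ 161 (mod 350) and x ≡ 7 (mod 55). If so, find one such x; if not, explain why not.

There is no such integer.

Reduce both congruences modulo 5, which divides 350 and 55: they say x ≡ 161 (mod 5) and x ≡ 7 (mod 5).
These are incompatible: 161 − 7 = 154 is not divisible by 5.
Hence the system has no solution.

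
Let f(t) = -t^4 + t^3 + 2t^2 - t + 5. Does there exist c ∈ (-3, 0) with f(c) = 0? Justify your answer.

f(-3) = -82 and f(0) = 5, which have opposite signs.
As a polynomial, f is continuous on every closed interval.
So by the Intermediate Value Theorem there is a c strictly between -3 and 0 with f(c) = 0.

Such a root exists.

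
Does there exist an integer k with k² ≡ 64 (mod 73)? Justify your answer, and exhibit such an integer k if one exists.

k = 8

Take k = 8. Then 8² = 64, and since 0 ≤ 64 < 73 this is already reduced: 8² ≡ 64 (mod 73).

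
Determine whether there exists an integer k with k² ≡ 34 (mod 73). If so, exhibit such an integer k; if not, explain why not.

No such integer exists.

Apply Euler's criterion with the prime 73: 34 is a quadratic residue iff 34^36 ≡ 1 (mod 73), and a non-residue iff it is ≡ −1.
Squaring successively (mod 73): 34^2 = 1156 ≡ 61; 34^4 ≡ 61² = 3721 ≡ 71; 34^8 ≡ 71² = 5041 ≡ 4; 34^16 ≡ 4² = 16 ≡ 16; 34^32 ≡ 16² = 256 ≡ 37.
Since 36 = 32 + 4, 34^36 ≡ 37 · 71; multiplying out mod 73: 37·71 = 2627 ≡ 72. Thus 34^36 ≡ 72 ≡ −1 (mod 73).
By Euler's criterion 34 is a quadratic non-residue mod 73: no k satisfies k² ≡ 34 (mod 73).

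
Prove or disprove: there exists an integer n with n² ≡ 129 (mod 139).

n = 95 works: 95² = 9025, and 9025 − 129 = 8896 = 64·139.

n = 95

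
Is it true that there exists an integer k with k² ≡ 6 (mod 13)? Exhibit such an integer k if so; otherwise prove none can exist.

No, no such integer exists.

Squares mod 13 repeat after k = 6 (as (−k)² = k²); for k = 0..6 they are 0, 1, 4, 9, 3, 12, 10.
The set of squares mod 13 is therefore {0, 1, 3, 4, 9, 10, 12}, which does not contain 6.
Hence no integer k has k² ≡ 6 (mod 13).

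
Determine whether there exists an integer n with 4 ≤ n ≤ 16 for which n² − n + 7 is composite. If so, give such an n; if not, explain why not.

At n = 7: 7² − 7 + 7 = 49 = 7·7, which is composite.

n = 7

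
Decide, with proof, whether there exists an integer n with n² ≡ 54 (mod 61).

Apply Euler's criterion with the prime 61: 54 is a quadratic residue iff 54^30 ≡ 1 (mod 61), and a non-residue iff it is ≡ −1.
Repeated squaring mod 61: 54^2 = 2916 ≡ 49; 54^4 ≡ 49² = 2401 ≡ 22; 54^8 ≡ 22² = 484 ≡ 57; 54^16 ≡ 57² = 3249 ≡ 16.
Since 30 = 16 + 8 + 4 + 2, 54^30 ≡ 16 · 57 · 22 · 49; multiplying out mod 61: 16·57 = 912 ≡ 58, then 58·22 = 1276 ≡ 56, then 56·49 = 2744 ≡ 60. Thus 54^30 ≡ 60 ≡ −1 (mod 61).
The value −1 means 54 is a non-residue modulo 61, so n² ≡ 54 (mod 61) is impossible.

No, no such integer exists.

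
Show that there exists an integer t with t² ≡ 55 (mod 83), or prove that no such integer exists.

83 is prime, so by Euler's criterion 55 is a square mod 83 iff 55^((83−1)/2) = 55^41 ≡ 1 (mod 83).
Repeated squaring mod 83: 55^2 = 3025 ≡ 37; 55^4 ≡ 37² = 1369 ≡ 41; 55^8 ≡ 41² = 1681 ≡ 21; 55^16 ≡ 21² = 441 ≡ 26; 55^32 ≡ 26² = 676 ≡ 12.
Since 41 = 32 + 8 + 1, 55^41 ≡ 12 · 21 · 55; multiplying out mod 83: 12·21 = 252 ≡ 3, then 3·55 = 165 ≡ 82. Thus 55^41 ≡ 82 ≡ −1 (mod 83).
By Euler's criterion 55 is a quadratic non-residue mod 83: no t satisfies t² ≡ 55 (mod 83).

There is no such integer.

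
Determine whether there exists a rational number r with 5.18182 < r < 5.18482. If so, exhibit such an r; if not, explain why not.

Look for a denominator N such that an integer falls strictly between N·5.18182 and N·5.18482. N = 38 works: 38·5.18182 = 196.90916 < 197 < 197.02316 = 38·5.18482.
Hence 197/38 is a rational number with 5.18182 < 197/38 < 5.18482.

r = 197/38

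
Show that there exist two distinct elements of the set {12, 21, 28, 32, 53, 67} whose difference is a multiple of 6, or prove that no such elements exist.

No such pair exists.

Residues mod 6: 12↦0, 21↦3, 28↦4, 32↦2, 53↦5, 67↦1.
These 6 residues are pairwise different, hence no difference of two elements is divisible by 6.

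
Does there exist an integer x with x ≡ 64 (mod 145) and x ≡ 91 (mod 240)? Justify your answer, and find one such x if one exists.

gcd(145, 240) = 5. If x ≡ 64 (mod 145) and x ≡ 91 (mod 240), then x ≡ 64 (mod 5) and x ≡ 91 (mod 5).
However 64 ≡ 4 and 91 ≡ 1 (mod 5), and 4 ≠ 1.
Therefore no such x exists.

No such integer exists.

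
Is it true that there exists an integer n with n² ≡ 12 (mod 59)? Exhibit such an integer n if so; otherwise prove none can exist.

Take n = 37. Then 37² = 1369 = 23·59 + 12, so 37² ≡ 12 (mod 59).

n = 37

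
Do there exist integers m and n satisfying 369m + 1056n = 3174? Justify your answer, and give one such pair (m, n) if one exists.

m = 166, n = -55

gcd(369, 1056) = 3, and 3 divides 3174, so integer solutions exist.
Dividing through by 3 reduces the equation to 123m + 352n = 1058.
Euclidean algorithm: 352 = 2·123 + 106, 123 = 1·106 + 17, 106 = 6·17 + 4, 17 = 4·4 + 1, 4 = 4·1 + 0.
Unwinding: 1 = 17 − 4·4 = 17 − 4·(106 − 6·17) = −4·106 + 25·17 = −4·106 + 25·(123 − 1·106) = 25·123 − 29·106 = 25·123 − 29·(352 − 2·123) = −29·352 + 83·123, i.e. 123·83 + 352·(-29) = 1.
Times 1058: 123·87814 + 352·(-30682) = 1058, so (87814, -30682) solves it.
The general solution is m = 87814 + 352k, n = -30682 − 123k; taking k = -249 gives the smaller pair m = 166, n = -55.
Indeed 369·166 + 1056·(-55) = 61254 − 58080 = 3174.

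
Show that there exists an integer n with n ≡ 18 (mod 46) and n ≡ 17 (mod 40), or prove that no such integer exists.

Reduce both congruences modulo 2, which divides 46 and 40: they say n ≡ 18 (mod 2) and n ≡ 17 (mod 2).
However 18 ≡ 0 and 17 ≡ 1 (mod 2), and 0 ≠ 1.
Hence the system has no solution.

No, no such integer exists.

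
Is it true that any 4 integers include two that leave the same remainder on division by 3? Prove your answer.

Each integer lies in one of the 3 residue classes modulo 3.
With 4 integers and only 3 classes, the pigeonhole principle forces two of them, say a and b, into the same class.
So a and b have equal remainders mod 3, which is exactly what was to be shown.

Yes.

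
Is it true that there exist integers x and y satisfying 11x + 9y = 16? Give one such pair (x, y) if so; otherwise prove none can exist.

11 and 9 are coprime, so 11x + 9y ranges over all of ℤ.
Run the Euclidean algorithm on 11 and 9: 11 = 1·9 + 2, 9 = 4·2 + 1, 2 = 2·1 + 0.
Unwinding: 1 = 9 − 4·2 = 9 − 4·(11 − 1·9) = −4·11 + 5·9, i.e. 11·(-4) + 9·5 = 1.
Multiplying through by 16: x = (-4)·16 = -64, y = 5·16 = 80 is a solution.
The general solution is x = -64 + 9k, y = 80 − 11k; taking k = 8 gives the smaller pair x = 8, y = -8.
Indeed 11·8 + 9·(-8) = 88 − 72 = 16.

x = 8, y = -8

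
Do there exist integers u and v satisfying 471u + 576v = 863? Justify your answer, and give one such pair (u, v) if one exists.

There are no such integers.

Any value of 471u + 576v is a multiple of gcd(471, 576) = 3.
But 863 is not a multiple of 3 (it leaves remainder 2).
Hence no integers u, v satisfy the equation.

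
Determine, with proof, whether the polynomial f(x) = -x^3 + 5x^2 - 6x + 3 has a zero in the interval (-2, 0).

f has no root in that interval.

f(-2) = 43 and f(0) = 3, both positive, so a sign-change argument is unavailable; we show f keeps this sign on the whole interval.
Substitute x = −u, where 0 < u < 2 on the interval. Expanding, f(−u) = u^3 + 5u^2 + 6u + 3.
All 4 nonzero coefficients of this polynomial in u are positive; hence for u > 0 the value is a sum of positive terms (the constant 3 among them).
Therefore f(x) > 0 throughout (-2, 0), and f has no zero there.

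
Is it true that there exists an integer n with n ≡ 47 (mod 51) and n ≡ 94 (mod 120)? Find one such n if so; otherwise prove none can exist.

Reduce both congruences modulo 3, which divides 51 and 120: they say n ≡ 47 (mod 3) and n ≡ 94 (mod 3).
But 47 mod 3 = 2 while 94 mod 3 = 1, a contradiction.
So no integer satisfies both congruences.

There is no such integer.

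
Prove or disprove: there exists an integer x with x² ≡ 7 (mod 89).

89 is prime, so by Euler's criterion 7 is a square mod 89 iff 7^((89−1)/2) = 7^44 ≡ 1 (mod 89).
Repeated squaring mod 89: 7^2 = 49 ≡ 49; 7^4 ≡ 49² = 2401 ≡ 87; 7^8 ≡ 87² = 7569 ≡ 4; 7^16 ≡ 4² = 16 ≡ 16; 7^32 ≡ 16² = 256 ≡ 78.
Since 44 = 32 + 8 + 4, 7^44 ≡ 78 · 4 · 87; multiplying out mod 89: 78·4 = 312 ≡ 45, then 45·87 = 3915 ≡ 88. Thus 7^44 ≡ 88 ≡ −1 (mod 89).
The value −1 means 7 is a non-residue modulo 89, so x² ≡ 7 (mod 89) is impossible.

No, no such integer exists.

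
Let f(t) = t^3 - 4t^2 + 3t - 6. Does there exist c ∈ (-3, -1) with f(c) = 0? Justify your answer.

No.

The endpoint values f(-3) = -78 and f(-1) = -14 are both negative. Claim: f(t) < 0 for every t in (-3, -1).
Shift to the endpoint -1: with t = -1 − u (0 < u < 2), one computes f(-1 − u) = -u^3 - 7u^2 - 14u - 14.
All 4 nonzero coefficients of this polynomial in u are negative; hence for u > 0 the value is a sum of negative terms (the constant -14 among them).
So f is strictly negative on (-3, -1); no root exists in the interval.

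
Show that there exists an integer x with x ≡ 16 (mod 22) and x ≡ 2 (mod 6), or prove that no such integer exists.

x = 38

gcd(22, 6) = 2. A simultaneous solution exists iff 16 ≡ 2 (mod 2); here 16 mod 2 = 0 = 2 mod 2, so it does.
The integers ≡ 16 (mod 22) are 16, 38, …; their remainders mod 6 are 4, 2, so x = 38 is the first that is ≡ 2 (mod 6).
Indeed 38 ≡ 16 (mod 22) and 38 ≡ 2 (mod 6).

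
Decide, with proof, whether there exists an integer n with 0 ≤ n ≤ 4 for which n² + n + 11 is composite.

The values for n = 0, 1, …, 4 are 11, 13, 17, 23, 31, and each of these is prime.
So no value in the range makes the expression composite.

No, no such integer n in that range exists.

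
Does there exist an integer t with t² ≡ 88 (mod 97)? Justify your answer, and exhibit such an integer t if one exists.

t = 66

Take t = 66. Then 66² = 4356 = 44·97 + 88, so 66² ≡ 88 (mod 97).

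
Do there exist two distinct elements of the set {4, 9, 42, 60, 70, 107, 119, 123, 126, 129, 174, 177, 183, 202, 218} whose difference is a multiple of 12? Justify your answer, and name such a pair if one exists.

9 and 129 are such a pair.

Reduce each element mod 12: 4↦4, 9↦9, 42↦6, 60↦0, 70↦10, 107↦11, 119↦11, 123↦3, 126↦6, 129↦9, 174↦6, 177↦9, 183↦3, 202↦10, 218↦2. The residue 9 repeats (at 9 and 129), and 129 − 9 = 120 = 10·12.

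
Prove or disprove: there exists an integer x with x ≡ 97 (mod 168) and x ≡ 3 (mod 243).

gcd(168, 243) = 3. If x ≡ 97 (mod 168) and x ≡ 3 (mod 243), then x ≡ 97 (mod 3) and x ≡ 3 (mod 3).
However 97 ≡ 1 and 3 ≡ 0 (mod 3), and 1 ≠ 0.
Therefore no such x exists.

No, no such integer exists.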